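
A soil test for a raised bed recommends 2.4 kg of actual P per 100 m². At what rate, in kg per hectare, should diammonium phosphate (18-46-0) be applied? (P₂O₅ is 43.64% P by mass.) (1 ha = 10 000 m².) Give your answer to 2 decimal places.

1195.55 kg of product per hectare

As P₂O₅: 2.4 / 0.4364 = 5.49954 kg per 100 m².
Product per 100 m² = 5.49954 / 46% = 11.9555 kg.
Convert to per hectare: 11.9555 × 100 = 1195.553 kg.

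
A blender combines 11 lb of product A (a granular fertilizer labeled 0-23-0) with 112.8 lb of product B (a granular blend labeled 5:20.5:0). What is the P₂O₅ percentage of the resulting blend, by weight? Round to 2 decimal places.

20.72% P₂O₅

Total mass = 11 + 112.8 = 123.8 lb.
P₂O₅ mass = 23%×11 + 20.5%×112.8 = 25.654 lb.
% P₂O₅ = 25.654 / 123.8 = 20.7221%.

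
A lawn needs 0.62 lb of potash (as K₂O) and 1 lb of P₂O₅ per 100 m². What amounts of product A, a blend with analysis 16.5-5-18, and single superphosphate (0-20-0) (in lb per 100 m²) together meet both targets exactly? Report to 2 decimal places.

Let a = lb of product A, b = lb of single superphosphate (per 100 m²).
K₂O: 0.18·a + 0·b = 0.62
P₂O₅: 0.05·a + 0.2·b = 1
Solving simultaneously: a = 3.44444, b = 4.13889.

3.44 lb product A, 4.14 lb single superphosphate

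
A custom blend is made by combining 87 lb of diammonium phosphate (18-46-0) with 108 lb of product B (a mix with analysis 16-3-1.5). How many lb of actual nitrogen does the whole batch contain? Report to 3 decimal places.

N mass = 18%×87 + 16%×108 = 32.94 lb.

32.940 lb N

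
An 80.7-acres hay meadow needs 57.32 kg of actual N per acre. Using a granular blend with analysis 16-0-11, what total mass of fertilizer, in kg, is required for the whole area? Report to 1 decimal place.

Product per acre = 57.32 / 16% = 358.25 kg.
Total product = 358.25 × 80.7 = 28910.78 kg.

28910.8 kg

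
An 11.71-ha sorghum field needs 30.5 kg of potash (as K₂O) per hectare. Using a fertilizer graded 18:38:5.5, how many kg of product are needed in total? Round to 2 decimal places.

Product per hectare = 30.5 / 5.5% = 554.545 kg.
Total product = 554.545 × 11.71 = 6493.727 kg.

6493.73 kg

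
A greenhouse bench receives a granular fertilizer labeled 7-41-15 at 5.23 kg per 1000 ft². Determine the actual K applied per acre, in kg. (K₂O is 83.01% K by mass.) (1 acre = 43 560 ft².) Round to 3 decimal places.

K₂O per 1000 ft² = 5.23 × 15% = 0.7845 kg.
Elemental K = 0.7845 × 0.8301 = 0.651213 kg per 1000 ft².
Convert to per acre: 0.651213 × 43.56 = 28.3669 kg.

28.367 kg K per acre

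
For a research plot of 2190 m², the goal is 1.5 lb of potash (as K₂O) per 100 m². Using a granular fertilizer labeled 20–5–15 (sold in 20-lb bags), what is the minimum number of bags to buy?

Product per 100 m² = 1.5 / 15% = 10 lb.
Total product = 10 × 2190 / 100 = 219 lb.
Bags = ⌈219 / 20⌉ = 11.

11 bags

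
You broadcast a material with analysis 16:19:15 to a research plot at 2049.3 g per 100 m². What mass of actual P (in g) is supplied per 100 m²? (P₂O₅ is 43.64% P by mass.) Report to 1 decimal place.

169.9 g P per hundred sq m

P₂O₅ per 100 m² = 2049.3 × 19% = 389.367 g.
Elemental P = 389.367 × 0.4364 = 169.92 g per 100 m².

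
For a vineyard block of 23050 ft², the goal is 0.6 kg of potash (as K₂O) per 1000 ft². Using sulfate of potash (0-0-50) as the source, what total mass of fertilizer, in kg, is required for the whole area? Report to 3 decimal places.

Product per 1000 ft² = 0.6 / 50% = 1.2 kg.
Total product = 1.2 × 23050 / 1000 = 27.66 kg.

27.660 kg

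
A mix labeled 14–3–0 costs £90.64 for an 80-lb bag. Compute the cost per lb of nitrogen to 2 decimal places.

N in bag = 80 × 14% = 11.2 lb.
Cost per lb N = £90.64 / 11.2 = £8.0929.

£8.09 per lb N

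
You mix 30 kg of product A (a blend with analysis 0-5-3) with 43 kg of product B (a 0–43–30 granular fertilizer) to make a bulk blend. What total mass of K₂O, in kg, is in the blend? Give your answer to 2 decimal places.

13.80 kg K₂O

K₂O mass = 3%×30 + 30%×43 = 13.8 kg.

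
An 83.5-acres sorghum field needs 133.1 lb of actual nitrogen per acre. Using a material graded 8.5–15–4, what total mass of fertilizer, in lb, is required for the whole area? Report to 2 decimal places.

130751.18 lb

Product per acre = 133.1 / 8.5% = 1565.88 lb.
Total product = 1565.88 × 83.5 = 130751.176 lb.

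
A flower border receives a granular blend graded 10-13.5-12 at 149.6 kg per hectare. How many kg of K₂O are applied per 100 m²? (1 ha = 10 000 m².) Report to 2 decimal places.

0.18 kg K₂O per hundred sq m

K₂O per hectare = 149.6 × 12% = 17.952 kg.
Convert to per 100 m²: 17.952 × 0.01 = 0.17952 kg.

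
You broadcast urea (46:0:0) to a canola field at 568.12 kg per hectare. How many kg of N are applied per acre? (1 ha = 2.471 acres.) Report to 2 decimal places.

nitrogen per hectare = 568.12 × 46% = 261.335 kg.
Convert to per acre: 261.335 × 0.404694 = 105.761 kg.

105.76 kg N per acre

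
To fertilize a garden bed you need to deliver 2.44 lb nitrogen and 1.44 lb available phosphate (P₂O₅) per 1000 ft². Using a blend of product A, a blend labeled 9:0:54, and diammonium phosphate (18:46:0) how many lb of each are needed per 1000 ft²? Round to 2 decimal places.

20.85 lb product A, 3.13 lb diammonium phosphate

Let a = lb of product A, b = lb of diammonium phosphate (per 1000 ft²).
N: 0.09·a + 0.18·b = 2.44
P₂O₅: 0·a + 0.46·b = 1.44
Solving simultaneously: a = 20.8502, b = 3.13043.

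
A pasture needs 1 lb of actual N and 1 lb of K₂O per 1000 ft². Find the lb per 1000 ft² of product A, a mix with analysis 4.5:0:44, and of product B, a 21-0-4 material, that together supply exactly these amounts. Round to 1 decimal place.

Let a = lb of product A, b = lb of product B (per 1000 ft²).
N: 0.045·a + 0.21·b = 1
K₂O: 0.44·a + 0.04·b = 1
Eliminate a: (row1) − 0.045/0.44·(row2) → 0.205909·b = 0.897727, so b = 4.35982.
Back-substitute: a = (1 − 0.21·4.35982) / 0.045 = 1.87638.

1.9 lb product A, 4.4 lb product B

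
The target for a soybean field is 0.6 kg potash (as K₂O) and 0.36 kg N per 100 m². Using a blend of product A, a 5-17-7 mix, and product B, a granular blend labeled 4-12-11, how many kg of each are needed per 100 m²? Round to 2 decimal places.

Let a = kg of product A, b = kg of product B (per 100 m²).
K₂O: 0.07·a + 0.11·b = 0.6
N: 0.05·a + 0.04·b = 0.36
Eliminate b: (row1) − 0.11/0.04·(row2) → -0.0675·a = -0.39, so a = 5.77778.
Then b = (0.36 − 0.05·5.77778) / 0.04 = 1.77778.

5.78 kg product A, 1.78 kg product B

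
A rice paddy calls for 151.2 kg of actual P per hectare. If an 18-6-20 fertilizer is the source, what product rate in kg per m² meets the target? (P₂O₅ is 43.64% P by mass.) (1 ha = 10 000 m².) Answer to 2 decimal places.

0.58 kg of product per sq m

As P₂O₅: 151.2 / 0.4364 = 346.471 kg per hectare.
Product per hectare = 346.471 / 6% = 5774.52 kg.
Convert to per m²: 5774.52 × 0.0001 = 0.577452 kg.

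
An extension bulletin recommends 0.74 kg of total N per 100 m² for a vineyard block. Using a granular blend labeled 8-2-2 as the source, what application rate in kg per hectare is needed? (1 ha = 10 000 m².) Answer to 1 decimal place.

Product per 100 m² = 0.74 / 8% = 9.25 kg.
Convert to per hectare: 9.25 × 100 = 925 kg.

925.0 kg of product per hectare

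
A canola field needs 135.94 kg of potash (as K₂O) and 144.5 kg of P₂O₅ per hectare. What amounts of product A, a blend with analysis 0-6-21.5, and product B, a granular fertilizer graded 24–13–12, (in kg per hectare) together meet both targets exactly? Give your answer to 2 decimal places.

Let a = kg of product A, b = kg of product B (per hectare).
K₂O: 0.215·a + 0.12·b = 135.94
P₂O₅: 0.06·a + 0.13·b = 144.5
Eliminate a: (row1) − 0.215/0.06·(row2) → -0.345833·b = -381.852, so b = 1104.149.
Back-substitute: a = (135.94 − 0.12·1104.149) / 0.215 = 16.0096.

16.01 kg product A, 1104.15 kg product B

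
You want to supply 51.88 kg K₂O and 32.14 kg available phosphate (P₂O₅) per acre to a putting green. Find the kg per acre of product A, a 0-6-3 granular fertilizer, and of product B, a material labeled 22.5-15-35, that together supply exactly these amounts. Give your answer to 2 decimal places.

Let a = kg of product A, b = kg of product B (per acre).
K₂O: 0.03·a + 0.35·b = 51.88
P₂O₅: 0.06·a + 0.15·b = 32.14
Eliminate b: (row1) − 0.35/0.15·(row2) → -0.11·a = -23.1133, so a = 210.121.
Then b = (32.14 − 0.06·210.121) / 0.15 = 130.218.

210.12 kg product A, 130.22 kg product B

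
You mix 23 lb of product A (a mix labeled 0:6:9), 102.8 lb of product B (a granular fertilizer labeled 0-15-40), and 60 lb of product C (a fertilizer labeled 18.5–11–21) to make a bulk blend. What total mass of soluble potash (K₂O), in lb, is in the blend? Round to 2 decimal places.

55.79 lb K₂O

K₂O mass = 9%×23 + 40%×102.8 + 21%×60 = 55.79 lb.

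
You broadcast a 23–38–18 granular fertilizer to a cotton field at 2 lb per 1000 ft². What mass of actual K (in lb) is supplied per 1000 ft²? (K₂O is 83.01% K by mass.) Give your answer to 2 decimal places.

0.30 lb K per thousand sq ft

K₂O per 1000 ft² = 2 × 18% = 0.36 lb.
Elemental K = 0.36 × 0.8301 = 0.298836 lb per 1000 ft².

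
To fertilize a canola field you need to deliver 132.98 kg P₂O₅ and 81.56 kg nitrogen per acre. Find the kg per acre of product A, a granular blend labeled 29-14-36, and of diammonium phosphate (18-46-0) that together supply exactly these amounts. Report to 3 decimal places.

Let a = kg of product A, b = kg of diammonium phosphate (per acre).
P₂O₅: 0.14·a + 0.46·b = 132.98
N: 0.29·a + 0.18·b = 81.56
Eliminate b: (row1) − 0.46/0.18·(row2) → -0.601111·a = -75.4511, so a = 125.5194.
Then b = (81.56 − 0.29·125.5194) / 0.18 = 250.8854.

125.519 kg product A, 250.885 kg diammonium phosphate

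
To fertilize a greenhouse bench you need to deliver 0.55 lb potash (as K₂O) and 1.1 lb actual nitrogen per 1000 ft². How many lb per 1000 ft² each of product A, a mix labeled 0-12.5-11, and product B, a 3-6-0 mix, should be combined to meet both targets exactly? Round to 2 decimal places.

5.00 lb product A, 36.67 lb product B

With a, b = lb per 1000 ft² of product A and product B:
K₂O: 0.11·a + 0·b = 0.55
N: 0·a + 0.03·b = 1.1
Solving simultaneously: a = 5, b = 36.6667.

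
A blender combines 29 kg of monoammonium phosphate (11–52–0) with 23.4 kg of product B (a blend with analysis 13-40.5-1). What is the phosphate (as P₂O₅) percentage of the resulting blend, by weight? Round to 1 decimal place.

46.9% P₂O₅

Total mass = 29 + 23.4 = 52.4 kg.
P₂O₅ mass = 52%×29 + 40.5%×23.4 = 24.557 kg.
% P₂O₅ = 24.557 / 52.4 = 46.8645%.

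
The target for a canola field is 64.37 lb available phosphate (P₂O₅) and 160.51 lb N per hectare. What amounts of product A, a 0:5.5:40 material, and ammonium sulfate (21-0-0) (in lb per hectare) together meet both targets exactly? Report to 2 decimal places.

With a, b = lb per hectare of product A and ammonium sulfate:
P₂O₅: 0.055·a + 0·b = 64.37
N: 0·a + 0.21·b = 160.51
Solving simultaneously: a = 1170.364, b = 764.333.

1170.36 lb product A, 764.33 lb ammonium sulfate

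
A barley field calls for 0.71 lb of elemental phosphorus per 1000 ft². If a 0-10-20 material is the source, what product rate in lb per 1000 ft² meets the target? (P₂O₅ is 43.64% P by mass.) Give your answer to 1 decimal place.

16.3 lb of product per thousand sq ft

As P₂O₅: 0.71 / 0.4364 = 1.62695 lb per 1000 ft².
Product per 1000 ft² = 1.62695 / 10% = 16.2695 lb.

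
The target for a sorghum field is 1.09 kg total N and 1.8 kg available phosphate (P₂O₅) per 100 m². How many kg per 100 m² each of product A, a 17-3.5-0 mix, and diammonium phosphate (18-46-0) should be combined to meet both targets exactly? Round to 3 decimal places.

2.467 kg product A, 3.725 kg diammonium phosphate

Let a = kg of product A, b = kg of diammonium phosphate (per 100 m²).
N: 0.17·a + 0.18·b = 1.09
P₂O₅: 0.035·a + 0.46·b = 1.8
From row1: a = (1.09 − 0.18·b) / 0.17.
Into row2: 0.035·(1.09 − 0.18·b)/0.17 + 0.46·b = 1.8 → b = 3.72531, a = 2.46732.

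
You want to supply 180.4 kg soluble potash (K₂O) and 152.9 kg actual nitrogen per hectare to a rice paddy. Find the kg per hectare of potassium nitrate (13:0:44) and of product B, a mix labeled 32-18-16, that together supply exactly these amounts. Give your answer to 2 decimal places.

Per-hectare balance (a = potassium nitrate, b = product B):
K₂O: 0.44·a + 0.16·b = 180.4
N: 0.13·a + 0.32·b = 152.9
Eliminate a: (row1) − 0.44/0.13·(row2) → -0.923077·b = -337.108, so b = 365.2.
Back-substitute: a = (180.4 − 0.16·365.2) / 0.44 = 277.2.

277.20 kg potassium nitrate, 365.20 kg product B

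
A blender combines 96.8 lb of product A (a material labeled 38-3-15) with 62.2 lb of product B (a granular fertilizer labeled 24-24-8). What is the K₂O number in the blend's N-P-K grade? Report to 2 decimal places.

12.26% K₂O

Total mass = 96.8 + 62.2 = 159 lb.
K₂O mass = 15%×96.8 + 8%×62.2 = 19.496 lb.
% K₂O = 19.496 / 159 = 12.2616%.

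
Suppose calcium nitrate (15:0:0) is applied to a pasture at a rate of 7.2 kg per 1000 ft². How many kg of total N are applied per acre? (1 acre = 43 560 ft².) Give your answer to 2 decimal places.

47.04 kg N per acre

nitrogen per 1000 ft² = 7.2 × 15% = 1.08 kg.
Convert to per acre: 1.08 × 43.56 = 47.0448 kg.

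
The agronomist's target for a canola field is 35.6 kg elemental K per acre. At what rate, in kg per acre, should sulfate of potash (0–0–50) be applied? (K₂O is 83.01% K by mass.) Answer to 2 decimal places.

85.77 kg of product per acre

As K₂O: 35.6 / 0.8301 = 42.8864 kg per acre.
Product per acre = 42.8864 / 50% = 85.7728 kg.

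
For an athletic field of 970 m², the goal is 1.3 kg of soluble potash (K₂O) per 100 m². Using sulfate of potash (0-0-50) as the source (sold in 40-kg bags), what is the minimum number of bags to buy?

Product per 100 m² = 1.3 / 50% = 2.6 kg.
Total product = 2.6 × 970 / 100 = 25.22 kg.
Bags = ⌈25.22 / 40⌉ = 1.

1 bags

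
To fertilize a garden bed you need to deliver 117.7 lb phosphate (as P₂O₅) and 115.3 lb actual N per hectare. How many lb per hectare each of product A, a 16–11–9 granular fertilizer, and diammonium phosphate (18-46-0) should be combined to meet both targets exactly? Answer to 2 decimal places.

592.04 lb product A, 114.29 lb diammonium phosphate

Let a = lb of product A, b = lb of diammonium phosphate (per hectare).
P₂O₅: 0.11·a + 0.46·b = 117.7
N: 0.16·a + 0.18·b = 115.3
From row1: a = (117.7 − 0.46·b) / 0.11.
Into row2: 0.16·(117.7 − 0.46·b)/0.11 + 0.18·b = 115.3 → b = 114.294, a = 592.0446.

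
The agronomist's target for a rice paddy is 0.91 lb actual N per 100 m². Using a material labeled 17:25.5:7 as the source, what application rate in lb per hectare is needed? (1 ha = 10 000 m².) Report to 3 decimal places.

535.294 lb of product per hectare

Product per 100 m² = 0.91 / 17% = 5.35294 lb.
Convert to per hectare: 5.35294 × 100 = 535.2941 lb.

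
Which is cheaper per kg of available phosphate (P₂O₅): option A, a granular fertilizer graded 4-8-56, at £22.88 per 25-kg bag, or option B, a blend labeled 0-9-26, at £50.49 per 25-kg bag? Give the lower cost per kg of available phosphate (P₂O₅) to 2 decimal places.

£11.44 per kg P₂O₅ (option A)

option A: P₂O₅ per bag = 25 × 8% = 2 kg; cost = 22.88 / 2 = £11.4400/kg P₂O₅.
option B: P₂O₅ per bag = 25 × 9% = 2.25 kg; cost = 50.49 / 2.25 = £22.4400/kg P₂O₅.
option A is cheaper.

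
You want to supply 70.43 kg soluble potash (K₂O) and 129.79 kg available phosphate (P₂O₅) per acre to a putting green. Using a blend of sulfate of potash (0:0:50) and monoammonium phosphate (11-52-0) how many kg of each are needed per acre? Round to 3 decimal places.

140.860 kg sulfate of potash, 249.596 kg monoammonium phosphate

Let a = kg of sulfate of potash, b = kg of monoammonium phosphate (per acre).
K₂O: 0.5·a + 0·b = 70.43
P₂O₅: 0·a + 0.52·b = 129.79
Solving simultaneously: a = 140.86, b = 249.5962.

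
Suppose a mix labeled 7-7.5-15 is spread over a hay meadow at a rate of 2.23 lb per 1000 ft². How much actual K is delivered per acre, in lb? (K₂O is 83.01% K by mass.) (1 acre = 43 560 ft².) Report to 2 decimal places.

12.10 lb K per acre

K₂O per 1000 ft² = 2.23 × 15% = 0.3345 lb.
Elemental K = 0.3345 × 0.8301 = 0.277668 lb per 1000 ft².
Convert to per acre: 0.277668 × 43.56 = 12.0952 lb.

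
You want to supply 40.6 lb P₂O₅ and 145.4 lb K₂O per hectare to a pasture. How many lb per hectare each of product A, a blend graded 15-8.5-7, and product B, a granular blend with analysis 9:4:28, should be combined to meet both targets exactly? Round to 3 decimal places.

Per-hectare balance (a = product A, b = product B):
P₂O₅: 0.085·a + 0.04·b = 40.6
K₂O: 0.07·a + 0.28·b = 145.4
Solving simultaneously: a = 264.38095, b = 453.19048.

264.381 lb product A, 453.190 lb product B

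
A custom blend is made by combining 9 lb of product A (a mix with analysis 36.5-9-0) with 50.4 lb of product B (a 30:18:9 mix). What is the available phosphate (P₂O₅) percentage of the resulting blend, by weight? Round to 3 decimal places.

Total mass = 9 + 50.4 = 59.4 lb.
P₂O₅ mass = 9%×9 + 18%×50.4 = 9.882 lb.
% P₂O₅ = 9.882 / 59.4 = 16.6364%.

16.636% P₂O₅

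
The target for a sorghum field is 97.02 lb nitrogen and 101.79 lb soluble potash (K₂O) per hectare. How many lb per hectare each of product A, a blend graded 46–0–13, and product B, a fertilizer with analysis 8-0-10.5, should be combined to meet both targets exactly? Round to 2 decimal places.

Per-hectare balance (a = product A, b = product B):
N: 0.46·a + 0.08·b = 97.02
K₂O: 0.13·a + 0.105·b = 101.79
Eliminate a: (row1) − 0.46/0.13·(row2) → -0.291538·b = -263.16, so b = 902.6596.
Back-substitute: a = (97.02 − 0.08·902.6596) / 0.46 = 53.9288.

53.93 lb product A, 902.66 lb product B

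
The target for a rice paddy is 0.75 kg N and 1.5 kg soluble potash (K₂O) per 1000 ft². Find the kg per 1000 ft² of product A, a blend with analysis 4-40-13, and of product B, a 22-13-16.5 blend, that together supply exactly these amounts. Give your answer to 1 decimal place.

9.4 kg product A, 1.7 kg product B

Let a = kg of product A, b = kg of product B (per 1000 ft²).
N: 0.04·a + 0.22·b = 0.75
K₂O: 0.13·a + 0.165·b = 1.5
Eliminate b: (row1) − 0.22/0.165·(row2) → -0.133333·a = -1.25, so a = 9.375.
Then b = (1.5 − 0.13·9.375) / 0.165 = 1.70455.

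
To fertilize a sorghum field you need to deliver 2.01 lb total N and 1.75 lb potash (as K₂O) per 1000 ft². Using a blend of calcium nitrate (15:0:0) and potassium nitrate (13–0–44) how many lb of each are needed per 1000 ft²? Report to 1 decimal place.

Per-1000 ft² balance (a = calcium nitrate, b = potassium nitrate):
N: 0.15·a + 0.13·b = 2.01
K₂O: 0·a + 0.44·b = 1.75
Solving simultaneously: a = 9.95303, b = 3.97727.

10.0 lb calcium nitrate, 4.0 lb potassium nitrate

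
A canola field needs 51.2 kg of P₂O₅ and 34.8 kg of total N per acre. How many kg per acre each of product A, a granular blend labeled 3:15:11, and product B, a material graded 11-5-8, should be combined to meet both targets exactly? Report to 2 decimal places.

259.47 kg product A, 245.60 kg product B

Let a = kg of product A, b = kg of product B (per acre).
P₂O₅: 0.15·a + 0.05·b = 51.2
N: 0.03·a + 0.11·b = 34.8
Eliminate b: (row1) − 0.05/0.11·(row2) → 0.136364·a = 35.3818, so a = 259.467.
Then b = (34.8 − 0.03·259.467) / 0.11 = 245.6.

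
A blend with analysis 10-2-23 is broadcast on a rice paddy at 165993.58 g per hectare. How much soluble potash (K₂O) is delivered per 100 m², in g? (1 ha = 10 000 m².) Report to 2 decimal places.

K₂O per hectare = 165993.58 × 23% = 38178.5 g.
Convert to per 100 m²: 38178.5 × 0.01 = 381.785 g.

381.79 g K₂O per hundred sq m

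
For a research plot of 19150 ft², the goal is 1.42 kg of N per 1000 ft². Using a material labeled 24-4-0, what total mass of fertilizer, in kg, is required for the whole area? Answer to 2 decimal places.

113.30 kg

Product per 1000 ft² = 1.42 / 24% = 5.91667 kg.
Total product = 5.91667 × 19150 / 1000 = 113.304 kg.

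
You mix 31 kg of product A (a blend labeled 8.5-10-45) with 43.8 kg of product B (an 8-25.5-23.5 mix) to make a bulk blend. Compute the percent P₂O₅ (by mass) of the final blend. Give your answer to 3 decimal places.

19.076% P₂O₅

Total mass = 31 + 43.8 = 74.8 kg.
P₂O₅ mass = 10%×31 + 25.5%×43.8 = 14.269 kg.
% P₂O₅ = 14.269 / 74.8 = 19.0762%.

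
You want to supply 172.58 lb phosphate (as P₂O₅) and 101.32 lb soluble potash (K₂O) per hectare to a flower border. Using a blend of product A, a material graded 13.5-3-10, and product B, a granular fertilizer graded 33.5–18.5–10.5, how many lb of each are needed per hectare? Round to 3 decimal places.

40.606 lb product A, 926.280 lb product B

With a, b = lb per hectare of product A and product B:
P₂O₅: 0.03·a + 0.185·b = 172.58
K₂O: 0.1·a + 0.105·b = 101.32
Solving simultaneously: a = 40.6059, b = 926.2801.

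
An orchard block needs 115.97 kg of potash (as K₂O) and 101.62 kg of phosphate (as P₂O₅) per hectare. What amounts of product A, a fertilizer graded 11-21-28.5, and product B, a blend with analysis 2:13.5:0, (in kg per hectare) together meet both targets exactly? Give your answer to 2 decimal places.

Per-hectare balance (a = product A, b = product B):
K₂O: 0.285·a + 0·b = 115.97
P₂O₅: 0.21·a + 0.135·b = 101.62
Eliminate b: (row1) − 0/0.135·(row2) → 0.285·a = 115.97, so a = 406.912.
Then b = (101.62 − 0.21·406.912) / 0.135 = 119.766.

406.91 kg product A, 119.77 kg product B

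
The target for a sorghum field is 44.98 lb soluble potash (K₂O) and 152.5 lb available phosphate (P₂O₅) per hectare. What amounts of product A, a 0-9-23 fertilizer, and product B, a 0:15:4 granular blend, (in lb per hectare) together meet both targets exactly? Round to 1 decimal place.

Let a = lb of product A, b = lb of product B (per hectare).
K₂O: 0.23·a + 0.04·b = 44.98
P₂O₅: 0.09·a + 0.15·b = 152.5
From row1: a = (44.98 − 0.04·b) / 0.23.
Into row2: 0.09·(44.98 − 0.04·b)/0.23 + 0.15·b = 152.5 → b = 1004.104, a = 20.9385.

20.9 lb product A, 1004.1 lb product B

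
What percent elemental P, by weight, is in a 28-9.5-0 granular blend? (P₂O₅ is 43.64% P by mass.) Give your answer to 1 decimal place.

4.1% P

%P = 9.5 × 0.4364 = 4.1458%.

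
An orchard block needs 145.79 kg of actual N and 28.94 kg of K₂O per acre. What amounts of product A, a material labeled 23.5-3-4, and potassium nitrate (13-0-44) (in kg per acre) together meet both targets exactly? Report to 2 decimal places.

Let a = kg of product A, b = kg of potassium nitrate (per acre).
N: 0.235·a + 0.13·b = 145.79
K₂O: 0.04·a + 0.44·b = 28.94
Solving simultaneously: a = 614.923, b = 9.87067.

614.92 kg product A, 9.87 kg potassium nitrate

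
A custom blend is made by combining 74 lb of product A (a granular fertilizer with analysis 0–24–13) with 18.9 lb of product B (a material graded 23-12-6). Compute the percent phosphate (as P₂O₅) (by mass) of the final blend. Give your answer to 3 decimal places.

Total mass = 74 + 18.9 = 92.9 lb.
P₂O₅ mass = 24%×74 + 12%×18.9 = 20.028 lb.
% P₂O₅ = 20.028 / 92.9 = 21.5587%.

21.559% P₂O₅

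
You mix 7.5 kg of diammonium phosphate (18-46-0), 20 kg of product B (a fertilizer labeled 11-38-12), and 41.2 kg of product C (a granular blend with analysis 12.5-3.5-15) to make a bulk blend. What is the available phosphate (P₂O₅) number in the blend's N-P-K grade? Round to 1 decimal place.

Total mass = 7.5 + 20 + 41.2 = 68.7 kg.
P₂O₅ mass = 46%×7.5 + 38%×20 + 3.5%×41.2 = 12.492 kg.
% P₂O₅ = 12.492 / 68.7 = 18.1834%.

18.2% P₂O₅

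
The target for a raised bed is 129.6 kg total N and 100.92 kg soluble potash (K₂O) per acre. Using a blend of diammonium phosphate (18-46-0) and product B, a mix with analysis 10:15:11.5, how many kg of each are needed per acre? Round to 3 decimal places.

With a, b = kg per acre of diammonium phosphate and product B:
N: 0.18·a + 0.1·b = 129.6
K₂O: 0·a + 0.115·b = 100.92
Solving simultaneously: a = 232.4638, b = 877.5652.

232.464 kg diammonium phosphate, 877.565 kg product B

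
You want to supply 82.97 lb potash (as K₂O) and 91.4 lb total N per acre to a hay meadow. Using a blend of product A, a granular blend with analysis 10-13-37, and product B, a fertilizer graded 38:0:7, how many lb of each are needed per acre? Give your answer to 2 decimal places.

188.10 lb product A, 191.03 lb product B

With a, b = lb per acre of product A and product B:
K₂O: 0.37·a + 0.07·b = 82.97
N: 0.1·a + 0.38·b = 91.4
Eliminate b: (row1) − 0.07/0.38·(row2) → 0.351579·a = 66.1332, so a = 188.103.
Then b = (91.4 − 0.1·188.103) / 0.38 = 191.025.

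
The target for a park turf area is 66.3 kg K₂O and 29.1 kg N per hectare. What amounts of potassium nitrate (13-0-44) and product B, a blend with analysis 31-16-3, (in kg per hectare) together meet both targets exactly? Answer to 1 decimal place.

148.5 kg potassium nitrate, 31.6 kg product B

With a, b = kg per hectare of potassium nitrate and product B:
K₂O: 0.44·a + 0.03·b = 66.3
N: 0.13·a + 0.31·b = 29.1
From row1: a = (66.3 − 0.03·b) / 0.44.
Into row2: 0.13·(66.3 − 0.03·b)/0.44 + 0.31·b = 29.1 → b = 31.5849, a = 148.528.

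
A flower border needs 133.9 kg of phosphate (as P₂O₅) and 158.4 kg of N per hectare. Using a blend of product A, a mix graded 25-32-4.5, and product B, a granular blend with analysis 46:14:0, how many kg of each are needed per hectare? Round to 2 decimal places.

With a, b = kg per hectare of product A and product B:
P₂O₅: 0.32·a + 0.14·b = 133.9
N: 0.25·a + 0.46·b = 158.4
Eliminate b: (row1) − 0.14/0.46·(row2) → 0.243913·a = 85.6913, so a = 351.319.
Then b = (158.4 − 0.25·351.319) / 0.46 = 153.414.

351.32 kg product A, 153.41 kg product B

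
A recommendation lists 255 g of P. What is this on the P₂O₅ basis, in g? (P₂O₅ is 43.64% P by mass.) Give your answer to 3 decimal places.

584.326 g P₂O₅

P₂O₅ = 255 / 0.4364 = 584.3263 g.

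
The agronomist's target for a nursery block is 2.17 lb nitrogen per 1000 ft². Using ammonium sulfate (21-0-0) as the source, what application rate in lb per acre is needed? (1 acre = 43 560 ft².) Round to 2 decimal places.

Product per 1000 ft² = 2.17 / 21% = 10.3333 lb.
Convert to per acre: 10.3333 × 43.56 = 450.12 lb.

450.12 lb of product per acre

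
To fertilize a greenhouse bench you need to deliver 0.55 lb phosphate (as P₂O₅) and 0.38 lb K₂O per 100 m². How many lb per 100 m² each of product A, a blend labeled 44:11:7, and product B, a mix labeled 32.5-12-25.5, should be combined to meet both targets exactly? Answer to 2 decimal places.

Per-100 m² balance (a = product A, b = product B):
P₂O₅: 0.11·a + 0.12·b = 0.55
K₂O: 0.07·a + 0.255·b = 0.38
Solving simultaneously: a = 4.81679, b = 0.167939.

4.82 lb product A, 0.17 lb product B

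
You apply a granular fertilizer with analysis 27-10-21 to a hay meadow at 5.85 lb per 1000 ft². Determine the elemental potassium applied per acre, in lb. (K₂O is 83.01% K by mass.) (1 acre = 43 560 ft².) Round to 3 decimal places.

K₂O per 1000 ft² = 5.85 × 21% = 1.2285 lb.
Elemental K = 1.2285 × 0.8301 = 1.01978 lb per 1000 ft².
Convert to per acre: 1.01978 × 43.56 = 44.4215 lb.

44.422 lb K per acre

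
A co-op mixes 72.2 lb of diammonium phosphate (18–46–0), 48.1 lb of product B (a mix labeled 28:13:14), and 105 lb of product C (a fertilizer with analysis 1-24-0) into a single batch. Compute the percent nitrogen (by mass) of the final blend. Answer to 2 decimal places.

Total mass = 72.2 + 48.1 + 105 = 225.3 lb.
N mass = 18%×72.2 + 28%×48.1 + 1%×105 = 27.514 lb.
% N = 27.514 / 225.3 = 12.2122%.

12.21% N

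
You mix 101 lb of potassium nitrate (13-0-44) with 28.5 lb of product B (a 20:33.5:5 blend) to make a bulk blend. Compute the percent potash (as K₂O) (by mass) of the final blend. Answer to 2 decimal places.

Total mass = 101 + 28.5 = 129.5 lb.
K₂O mass = 44%×101 + 5%×28.5 = 45.865 lb.
% K₂O = 45.865 / 129.5 = 35.417%.

35.42% K₂O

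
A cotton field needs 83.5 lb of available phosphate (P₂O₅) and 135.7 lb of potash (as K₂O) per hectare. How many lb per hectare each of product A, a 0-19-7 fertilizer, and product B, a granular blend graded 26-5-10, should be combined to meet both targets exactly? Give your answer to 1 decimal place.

Per-hectare balance (a = product A, b = product B):
P₂O₅: 0.19·a + 0.05·b = 83.5
K₂O: 0.07·a + 0.1·b = 135.7
Eliminate b: (row1) − 0.05/0.1·(row2) → 0.155·a = 15.65, so a = 100.968.
Then b = (135.7 − 0.07·100.968) / 0.1 = 1286.32.

101.0 lb product A, 1286.3 lb product B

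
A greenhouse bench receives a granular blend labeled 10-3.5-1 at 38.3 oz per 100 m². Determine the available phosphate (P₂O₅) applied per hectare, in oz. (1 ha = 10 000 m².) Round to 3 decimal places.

P₂O₅ per 100 m² = 38.3 × 3.5% = 1.3405 oz.
Convert to per hectare: 1.3405 × 100 = 134.05 oz.

134.050 oz P₂O₅ per hectare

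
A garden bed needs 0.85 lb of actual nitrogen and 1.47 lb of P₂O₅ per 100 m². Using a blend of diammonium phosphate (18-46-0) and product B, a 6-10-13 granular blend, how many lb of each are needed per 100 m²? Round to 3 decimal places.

0.333 lb diammonium phosphate, 13.167 lb product B

Per-100 m² balance (a = diammonium phosphate, b = product B):
N: 0.18·a + 0.06·b = 0.85
P₂O₅: 0.46·a + 0.1·b = 1.47
Eliminate a: (row1) − 0.18/0.46·(row2) → 0.0208696·b = 0.274783, so b = 13.1667.
Back-substitute: a = (0.85 − 0.06·13.1667) / 0.18 = 0.333333.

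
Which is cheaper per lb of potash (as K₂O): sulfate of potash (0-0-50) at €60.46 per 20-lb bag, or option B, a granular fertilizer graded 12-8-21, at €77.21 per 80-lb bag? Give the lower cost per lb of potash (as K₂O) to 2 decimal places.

€4.60 per lb K₂O (option B)

sulfate of potash: K₂O per bag = 20 × 50% = 10 lb; cost = 60.46 / 10 = €6.0460/lb K₂O.
option B: K₂O per bag = 80 × 21% = 16.8 lb; cost = 77.21 / 16.8 = €4.5958/lb K₂O.
option B is cheaper.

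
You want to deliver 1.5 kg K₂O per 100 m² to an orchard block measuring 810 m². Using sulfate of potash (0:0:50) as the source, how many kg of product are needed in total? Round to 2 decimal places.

24.30 kg

Product per 100 m² = 1.5 / 50% = 3 kg.
Total product = 3 × 810 / 100 = 24.3 kg.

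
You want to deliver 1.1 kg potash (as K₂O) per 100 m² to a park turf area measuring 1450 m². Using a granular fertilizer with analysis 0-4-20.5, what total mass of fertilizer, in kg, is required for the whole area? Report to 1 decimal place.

77.8 kg

Product per 100 m² = 1.1 / 20.5% = 5.36585 kg.
Total product = 5.36585 × 1450 / 100 = 77.8049 kg.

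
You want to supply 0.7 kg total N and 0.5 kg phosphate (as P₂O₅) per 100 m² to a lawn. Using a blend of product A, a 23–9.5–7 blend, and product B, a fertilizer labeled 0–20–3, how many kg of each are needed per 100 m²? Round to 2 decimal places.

3.04 kg product A, 1.05 kg product B

Let a = kg of product A, b = kg of product B (per 100 m²).
N: 0.23·a + 0·b = 0.7
P₂O₅: 0.095·a + 0.2·b = 0.5
Solving simultaneously: a = 3.04348, b = 1.05435.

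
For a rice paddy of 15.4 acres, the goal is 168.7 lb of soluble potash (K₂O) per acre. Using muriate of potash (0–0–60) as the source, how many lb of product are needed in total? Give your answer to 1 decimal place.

Product per acre = 168.7 / 60% = 281.167 lb.
Total product = 281.167 × 15.4 = 4329.97 lb.

4330.0 lb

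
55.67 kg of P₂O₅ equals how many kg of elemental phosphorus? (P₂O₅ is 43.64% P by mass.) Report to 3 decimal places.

24.294 kg P

P = 55.67 × 0.4364 = 24.2944 kg.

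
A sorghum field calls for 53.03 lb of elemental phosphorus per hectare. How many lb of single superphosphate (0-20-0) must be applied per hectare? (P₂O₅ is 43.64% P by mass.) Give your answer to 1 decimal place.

As P₂O₅: 53.03 / 0.4364 = 121.517 lb per hectare.
Product per hectare = 121.517 / 20% = 607.585 lb.

607.6 lb of product per hectare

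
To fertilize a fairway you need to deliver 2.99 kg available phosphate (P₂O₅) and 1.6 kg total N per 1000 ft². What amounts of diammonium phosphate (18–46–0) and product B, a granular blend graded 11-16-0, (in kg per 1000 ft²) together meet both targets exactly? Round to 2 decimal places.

3.34 kg diammonium phosphate, 9.07 kg product B

Per-1000 ft² balance (a = diammonium phosphate, b = product B):
P₂O₅: 0.46·a + 0.16·b = 2.99
N: 0.18·a + 0.11·b = 1.6
From row1: a = (2.99 − 0.16·b) / 0.46.
Into row2: 0.18·(2.99 − 0.16·b)/0.46 + 0.11·b = 1.6 → b = 9.07339, a = 3.34404.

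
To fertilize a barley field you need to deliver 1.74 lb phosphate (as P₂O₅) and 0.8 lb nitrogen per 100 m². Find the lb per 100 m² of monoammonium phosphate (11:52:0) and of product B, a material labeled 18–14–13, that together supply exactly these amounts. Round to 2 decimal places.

Per-100 m² balance (a = monoammonium phosphate, b = product B):
P₂O₅: 0.52·a + 0.14·b = 1.74
N: 0.11·a + 0.18·b = 0.8
From row1: a = (1.74 − 0.14·b) / 0.52.
Into row2: 0.11·(1.74 − 0.14·b)/0.52 + 0.18·b = 0.8 → b = 2.87212, a = 2.57289.

2.57 lb monoammonium phosphate, 2.87 lb product B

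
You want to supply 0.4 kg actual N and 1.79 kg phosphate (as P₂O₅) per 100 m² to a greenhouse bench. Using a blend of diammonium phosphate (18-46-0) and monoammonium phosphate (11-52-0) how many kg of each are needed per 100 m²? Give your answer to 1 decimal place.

0.3 kg diammonium phosphate, 3.2 kg monoammonium phosphate

Per-100 m² balance (a = diammonium phosphate, b = monoammonium phosphate):
N: 0.18·a + 0.11·b = 0.4
P₂O₅: 0.46·a + 0.52·b = 1.79
Eliminate b: (row1) − 0.11/0.52·(row2) → 0.0826923·a = 0.0213462, so a = 0.25814.
Then b = (1.79 − 0.46·0.25814) / 0.52 = 3.21395.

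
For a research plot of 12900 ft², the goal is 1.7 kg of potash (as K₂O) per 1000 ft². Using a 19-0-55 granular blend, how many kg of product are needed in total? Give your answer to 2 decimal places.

39.87 kg

Product per 1000 ft² = 1.7 / 55% = 3.09091 kg.
Total product = 3.09091 × 12900 / 1000 = 39.8727 kg.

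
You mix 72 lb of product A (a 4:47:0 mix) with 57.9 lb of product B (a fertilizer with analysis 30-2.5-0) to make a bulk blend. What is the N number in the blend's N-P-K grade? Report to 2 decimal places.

Total mass = 72 + 57.9 = 129.9 lb.
N mass = 4%×72 + 30%×57.9 = 20.25 lb.
% N = 20.25 / 129.9 = 15.5889%.

15.59% N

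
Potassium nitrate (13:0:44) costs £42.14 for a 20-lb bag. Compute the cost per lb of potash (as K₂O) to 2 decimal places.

K₂O in bag = 20 × 44% = 8.8 lb.
Cost per lb K₂O = £42.14 / 8.8 = £4.7886.

£4.79 per lb K₂O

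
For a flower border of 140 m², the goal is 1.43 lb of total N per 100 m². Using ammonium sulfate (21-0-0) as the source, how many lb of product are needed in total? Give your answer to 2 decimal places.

Product per 100 m² = 1.43 / 21% = 6.80952 lb.
Total product = 6.80952 × 140 / 100 = 9.53333 lb.

9.53 lb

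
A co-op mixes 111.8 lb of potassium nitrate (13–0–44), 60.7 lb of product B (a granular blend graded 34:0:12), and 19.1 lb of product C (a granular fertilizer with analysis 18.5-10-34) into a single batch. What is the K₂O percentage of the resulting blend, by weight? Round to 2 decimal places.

Total mass = 111.8 + 60.7 + 19.1 = 191.6 lb.
K₂O mass = 44%×111.8 + 12%×60.7 + 34%×19.1 = 62.97 lb.
% K₂O = 62.97 / 191.6 = 32.8653%.

32.87% K₂O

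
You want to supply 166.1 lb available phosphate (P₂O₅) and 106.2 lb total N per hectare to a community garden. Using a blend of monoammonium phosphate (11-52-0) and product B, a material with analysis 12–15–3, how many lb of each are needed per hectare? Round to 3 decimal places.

87.190 lb monoammonium phosphate, 805.076 lb product B

Let a = lb of monoammonium phosphate, b = lb of product B (per hectare).
P₂O₅: 0.52·a + 0.15·b = 166.1
N: 0.11·a + 0.12·b = 106.2
Solving simultaneously: a = 87.1895, b = 805.0763.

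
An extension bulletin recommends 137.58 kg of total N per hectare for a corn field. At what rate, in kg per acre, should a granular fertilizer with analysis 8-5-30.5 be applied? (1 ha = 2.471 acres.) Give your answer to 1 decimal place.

696.0 kg of product per acre

Product per hectare = 137.58 / 8% = 1719.75 kg.
Convert to per acre: 1719.75 × 0.404694 = 695.973 kg.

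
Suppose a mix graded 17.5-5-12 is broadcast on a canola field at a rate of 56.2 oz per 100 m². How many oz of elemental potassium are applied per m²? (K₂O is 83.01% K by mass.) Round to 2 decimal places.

0.06 oz K per sq m

K₂O per 100 m² = 56.2 × 12% = 6.744 oz.
Elemental K = 6.744 × 0.8301 = 5.59819 oz per 100 m².
Convert to per m²: 5.59819 × 0.01 = 0.0559819 oz.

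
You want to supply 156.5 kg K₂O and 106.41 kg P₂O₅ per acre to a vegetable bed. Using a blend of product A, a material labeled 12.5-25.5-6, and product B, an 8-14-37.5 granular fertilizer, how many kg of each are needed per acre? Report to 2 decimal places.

206.29 kg product A, 384.33 kg product B

With a, b = kg per acre of product A and product B:
K₂O: 0.06·a + 0.375·b = 156.5
P₂O₅: 0.255·a + 0.14·b = 106.41
Solving simultaneously: a = 206.291, b = 384.327.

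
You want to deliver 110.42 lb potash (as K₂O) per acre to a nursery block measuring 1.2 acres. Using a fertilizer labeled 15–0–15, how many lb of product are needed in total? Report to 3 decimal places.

883.360 lb

Product per acre = 110.42 / 15% = 736.133 lb.
Total product = 736.133 × 1.2 = 883.36 lb.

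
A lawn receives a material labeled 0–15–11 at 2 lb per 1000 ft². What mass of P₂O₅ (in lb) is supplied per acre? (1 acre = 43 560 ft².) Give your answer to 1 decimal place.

13.1 lb P₂O₅ per acre

P₂O₅ per 1000 ft² = 2 × 15% = 0.3 lb.
Convert to per acre: 0.3 × 43.56 = 13.068 lb.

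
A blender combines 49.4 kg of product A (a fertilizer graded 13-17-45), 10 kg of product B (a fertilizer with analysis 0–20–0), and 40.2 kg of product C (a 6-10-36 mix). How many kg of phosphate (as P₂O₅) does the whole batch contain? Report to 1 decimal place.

P₂O₅ mass = 17%×49.4 + 20%×10 + 10%×40.2 = 14.418 kg.

14.4 kg P₂O₅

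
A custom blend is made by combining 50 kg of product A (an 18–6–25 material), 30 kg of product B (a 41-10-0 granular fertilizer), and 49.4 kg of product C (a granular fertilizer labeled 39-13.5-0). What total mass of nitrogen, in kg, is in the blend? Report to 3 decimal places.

N mass = 18%×50 + 41%×30 + 39%×49.4 = 40.566 kg.

40.566 kg N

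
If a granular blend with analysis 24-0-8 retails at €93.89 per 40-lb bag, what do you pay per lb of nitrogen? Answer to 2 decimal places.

N in bag = 40 × 24% = 9.6 lb.
Cost per lb N = €93.89 / 9.6 = €9.7802.

€9.78 per lb N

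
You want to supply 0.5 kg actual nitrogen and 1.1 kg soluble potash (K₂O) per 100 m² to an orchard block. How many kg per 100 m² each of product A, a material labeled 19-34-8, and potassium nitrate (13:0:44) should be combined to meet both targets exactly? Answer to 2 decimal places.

Per-100 m² balance (a = product A, b = potassium nitrate):
N: 0.19·a + 0.13·b = 0.5
K₂O: 0.08·a + 0.44·b = 1.1
Eliminate a: (row1) − 0.19/0.08·(row2) → -0.915·b = -2.1125, so b = 2.30874.
Back-substitute: a = (0.5 − 0.13·2.30874) / 0.19 = 1.05191.

1.05 kg product A, 2.31 kg potassium nitrate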